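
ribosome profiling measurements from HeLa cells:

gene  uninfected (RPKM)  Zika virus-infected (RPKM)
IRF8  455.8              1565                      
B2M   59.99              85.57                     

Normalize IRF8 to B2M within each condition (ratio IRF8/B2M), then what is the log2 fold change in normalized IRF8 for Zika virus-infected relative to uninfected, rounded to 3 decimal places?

1.267

IRF8/B2M (uninfected) = 455.8 / 59.99 = 7.5979
IRF8/B2M (Zika virus-infected) = 1565 / 85.57 = 18.289
Fold change = 18.289 / 7.5979 = 2.4071
log2(2.4071) = 1.2673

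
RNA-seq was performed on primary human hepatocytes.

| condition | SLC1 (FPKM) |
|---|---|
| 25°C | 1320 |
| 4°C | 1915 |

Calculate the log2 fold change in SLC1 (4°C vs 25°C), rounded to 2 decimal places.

Fold change = 1915 / 1320 = 1.4508
log2(1.4508) = 0.537

0.54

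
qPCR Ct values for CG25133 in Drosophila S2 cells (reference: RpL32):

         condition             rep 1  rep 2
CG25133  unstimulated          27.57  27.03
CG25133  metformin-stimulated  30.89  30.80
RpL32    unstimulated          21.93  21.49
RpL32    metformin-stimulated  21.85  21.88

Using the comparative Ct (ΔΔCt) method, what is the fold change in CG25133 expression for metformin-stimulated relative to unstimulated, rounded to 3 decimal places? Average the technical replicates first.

0.095

Mean Ct: CG25133 unstimulated 27.300; CG25133 metformin-stimulated 30.845; RpL32 unstimulated 21.710; RpL32 metformin-stimulated 21.865
ΔCt(unstimulated) = 27.300 − 21.710 = 5.590
ΔCt(metformin-stimulated) = 30.845 − 21.865 = 8.980
ΔΔCt = 8.980 − 5.590 = 3.390
Fold change = 2^(−3.390) = 0.0954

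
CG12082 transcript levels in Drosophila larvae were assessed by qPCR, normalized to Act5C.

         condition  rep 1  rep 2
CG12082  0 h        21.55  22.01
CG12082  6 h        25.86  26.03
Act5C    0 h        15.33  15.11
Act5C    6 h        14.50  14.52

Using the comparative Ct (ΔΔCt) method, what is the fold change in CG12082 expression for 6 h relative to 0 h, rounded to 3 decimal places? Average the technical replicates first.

0.034

Mean Ct: CG12082 0 h 21.780; CG12082 6 h 25.945; Act5C 0 h 15.220; Act5C 6 h 14.510
ΔCt(0 h) = 21.780 − 15.220 = 6.560
ΔCt(6 h) = 25.945 − 14.510 = 11.435
ΔΔCt = 11.435 − 6.560 = 4.875
Fold change = 2^(−4.875) = 0.0341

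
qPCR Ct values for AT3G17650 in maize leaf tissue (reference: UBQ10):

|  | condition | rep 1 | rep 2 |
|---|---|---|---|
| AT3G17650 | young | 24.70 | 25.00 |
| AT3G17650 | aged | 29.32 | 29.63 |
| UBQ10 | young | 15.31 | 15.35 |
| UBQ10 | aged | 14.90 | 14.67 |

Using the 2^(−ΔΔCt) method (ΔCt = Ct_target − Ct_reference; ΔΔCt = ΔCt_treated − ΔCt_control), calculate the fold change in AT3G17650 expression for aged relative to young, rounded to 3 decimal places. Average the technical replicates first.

Mean Ct: AT3G17650 young 24.850; AT3G17650 aged 29.475; UBQ10 young 15.330; UBQ10 aged 14.785
ΔCt(young) = 24.850 − 15.330 = 9.520
ΔCt(aged) = 29.475 − 14.785 = 14.690
ΔΔCt = 14.690 − 9.520 = 5.170
Fold change = 2^(−5.170) = 0.0278

0.028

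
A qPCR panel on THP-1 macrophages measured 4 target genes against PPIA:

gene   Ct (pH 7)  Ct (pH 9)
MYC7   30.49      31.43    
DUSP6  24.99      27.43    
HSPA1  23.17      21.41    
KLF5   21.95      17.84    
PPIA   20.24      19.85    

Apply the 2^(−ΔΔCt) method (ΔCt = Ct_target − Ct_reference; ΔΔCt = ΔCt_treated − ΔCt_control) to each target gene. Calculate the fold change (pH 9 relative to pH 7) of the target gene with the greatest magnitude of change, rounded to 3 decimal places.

13.177

MYC7: ΔΔCt = (31.43−19.85) − (30.49−20.24) = 11.58 − 10.25 = 1.33; fold change = 2^-1.33 = 0.398
DUSP6: ΔΔCt = (27.43−19.85) − (24.99−20.24) = 7.58 − 4.75 = 2.83; fold change = 2^-2.83 = 0.141
HSPA1: ΔΔCt = (21.41−19.85) − (23.17−20.24) = 1.56 − 2.93 = -1.37; fold change = 2^1.37 = 2.585
KLF5: ΔΔCt = (17.84−19.85) − (21.95−20.24) = -2.01 − 1.71 = -3.72; fold change = 2^3.72 = 13.177
KLF5 has the largest |ΔΔCt| = 3.72.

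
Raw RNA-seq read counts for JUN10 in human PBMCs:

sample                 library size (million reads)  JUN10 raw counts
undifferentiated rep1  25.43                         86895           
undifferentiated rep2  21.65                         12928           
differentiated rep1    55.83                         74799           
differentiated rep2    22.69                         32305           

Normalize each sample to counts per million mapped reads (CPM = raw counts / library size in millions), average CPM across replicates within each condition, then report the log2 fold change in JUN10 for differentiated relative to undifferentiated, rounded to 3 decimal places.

CPM(undifferentiated rep1) = 86895 / 25.43 = 3417.0271
CPM(undifferentiated rep2) = 12928 / 21.65 = 597.1363
CPM(differentiated rep1) = 74799 / 55.83 = 1339.7636
CPM(differentiated rep2) = 32305 / 22.69 = 1423.7550
mean CPM(undifferentiated) = 2007.0817; mean CPM(differentiated) = 1381.7593
Fold change = 1381.7593 / 2007.0817 = 0.68844
log2(0.68844) = -0.5386

-0.539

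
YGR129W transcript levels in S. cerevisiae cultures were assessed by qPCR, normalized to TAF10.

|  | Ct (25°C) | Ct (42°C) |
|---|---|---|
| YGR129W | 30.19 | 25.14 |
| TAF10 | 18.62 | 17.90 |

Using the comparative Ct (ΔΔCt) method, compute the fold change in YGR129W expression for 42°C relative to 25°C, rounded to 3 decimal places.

ΔCt(25°C) = 30.190 − 18.620 = 11.570
ΔCt(42°C) = 25.140 − 17.900 = 7.240
ΔΔCt = 7.240 − 11.570 = -4.330
Fold change = 2^(−(-4.330)) = 2^4.330 = 20.1122

20.112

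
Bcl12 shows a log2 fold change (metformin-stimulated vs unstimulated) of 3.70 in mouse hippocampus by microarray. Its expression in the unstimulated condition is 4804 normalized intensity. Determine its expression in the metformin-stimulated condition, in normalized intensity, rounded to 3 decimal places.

62432.968

Fold change = 2^(3.70) = 12.9960
metformin-stimulated expression = 4804 × 12.9960 = 62432.968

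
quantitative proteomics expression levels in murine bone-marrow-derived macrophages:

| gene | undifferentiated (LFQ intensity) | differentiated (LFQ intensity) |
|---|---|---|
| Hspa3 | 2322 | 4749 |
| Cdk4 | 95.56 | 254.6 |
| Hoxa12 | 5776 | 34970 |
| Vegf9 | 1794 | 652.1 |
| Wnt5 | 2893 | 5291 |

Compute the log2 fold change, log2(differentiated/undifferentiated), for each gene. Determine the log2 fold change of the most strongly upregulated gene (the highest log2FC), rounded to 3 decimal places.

2.598

log2(4749/2322) = 1.032  (Hspa3)
log2(254.6/95.56) = 1.414  (Cdk4)
log2(34970/5776) = 2.598  (Hoxa12)
log2(652.1/1794) = -1.460  (Vegf9)
log2(5291/2893) = 0.871  (Wnt5)
Hoxa12 is most strongly upregulated.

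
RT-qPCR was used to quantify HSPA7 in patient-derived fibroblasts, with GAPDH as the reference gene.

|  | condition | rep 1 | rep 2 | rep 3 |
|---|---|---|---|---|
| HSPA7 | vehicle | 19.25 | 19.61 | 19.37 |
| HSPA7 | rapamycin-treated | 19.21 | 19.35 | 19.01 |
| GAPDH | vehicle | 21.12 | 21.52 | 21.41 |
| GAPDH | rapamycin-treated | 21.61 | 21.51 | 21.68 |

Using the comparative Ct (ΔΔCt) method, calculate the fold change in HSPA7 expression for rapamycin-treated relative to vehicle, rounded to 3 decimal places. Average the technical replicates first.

Mean Ct: HSPA7 vehicle 19.410; HSPA7 rapamycin-treated 19.190; GAPDH vehicle 21.350; GAPDH rapamycin-treated 21.600
ΔCt(vehicle) = 19.410 − 21.350 = -1.940
ΔCt(rapamycin-treated) = 19.190 − 21.600 = -2.410
ΔΔCt = -2.410 − (-1.940) = -0.470
Fold change = 2^(−(-0.470)) = 2^0.470 = 1.3851

1.385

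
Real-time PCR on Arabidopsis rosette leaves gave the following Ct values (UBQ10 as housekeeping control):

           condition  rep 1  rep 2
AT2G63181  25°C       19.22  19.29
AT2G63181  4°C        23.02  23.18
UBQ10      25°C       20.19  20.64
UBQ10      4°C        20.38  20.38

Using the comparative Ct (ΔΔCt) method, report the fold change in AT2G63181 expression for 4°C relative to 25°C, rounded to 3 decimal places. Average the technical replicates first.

Mean Ct: AT2G63181 25°C 19.255; AT2G63181 4°C 23.100; UBQ10 25°C 20.415; UBQ10 4°C 20.380
ΔCt(25°C) = 19.255 − 20.415 = -1.160
ΔCt(4°C) = 23.100 − 20.380 = 2.720
ΔΔCt = 2.720 − (-1.160) = 3.880
Fold change = 2^(−3.880) = 0.0679

0.068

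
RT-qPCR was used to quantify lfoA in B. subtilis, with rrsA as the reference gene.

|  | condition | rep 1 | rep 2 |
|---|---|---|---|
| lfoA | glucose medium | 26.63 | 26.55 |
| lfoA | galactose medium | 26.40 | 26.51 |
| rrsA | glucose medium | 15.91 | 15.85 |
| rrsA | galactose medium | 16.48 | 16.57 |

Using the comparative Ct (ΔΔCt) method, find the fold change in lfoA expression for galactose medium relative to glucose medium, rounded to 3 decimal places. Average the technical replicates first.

1.717

Mean Ct: lfoA glucose medium 26.590; lfoA galactose medium 26.455; rrsA glucose medium 15.880; rrsA galactose medium 16.525
ΔCt(glucose medium) = 26.590 − 15.880 = 10.710
ΔCt(galactose medium) = 26.455 − 16.525 = 9.930
ΔΔCt = 9.930 − 10.710 = -0.780
Fold change = 2^(−(-0.780)) = 2^0.780 = 1.7171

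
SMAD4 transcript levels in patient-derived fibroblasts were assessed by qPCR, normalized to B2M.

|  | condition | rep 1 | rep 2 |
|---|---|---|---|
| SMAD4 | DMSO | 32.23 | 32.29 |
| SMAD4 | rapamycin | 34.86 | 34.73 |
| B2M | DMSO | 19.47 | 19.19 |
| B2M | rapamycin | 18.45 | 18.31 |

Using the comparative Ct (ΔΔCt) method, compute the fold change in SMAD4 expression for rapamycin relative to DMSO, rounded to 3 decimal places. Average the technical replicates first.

0.089

Mean Ct: SMAD4 DMSO 32.260; SMAD4 rapamycin 34.795; B2M DMSO 19.330; B2M rapamycin 18.380
ΔCt(DMSO) = 32.260 − 19.330 = 12.930
ΔCt(rapamycin) = 34.795 − 18.380 = 16.415
ΔΔCt = 16.415 − 12.930 = 3.485
Fold change = 2^(−3.485) = 0.0893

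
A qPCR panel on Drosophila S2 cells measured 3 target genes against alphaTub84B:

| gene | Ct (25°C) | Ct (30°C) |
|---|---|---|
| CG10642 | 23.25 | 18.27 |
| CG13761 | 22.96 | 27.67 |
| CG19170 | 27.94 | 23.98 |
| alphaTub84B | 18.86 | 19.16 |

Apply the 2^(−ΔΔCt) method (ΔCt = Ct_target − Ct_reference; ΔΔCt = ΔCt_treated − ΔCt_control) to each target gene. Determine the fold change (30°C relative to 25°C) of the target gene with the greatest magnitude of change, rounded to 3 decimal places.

38.854

CG10642: ΔΔCt = (18.27−19.16) − (23.25−18.86) = -0.89 − 4.39 = -5.28; fold change = 2^5.28 = 38.854
CG13761: ΔΔCt = (27.67−19.16) − (22.96−18.86) = 8.51 − 4.10 = 4.41; fold change = 2^-4.41 = 0.047
CG19170: ΔΔCt = (23.98−19.16) − (27.94−18.86) = 4.82 − 9.08 = -4.26; fold change = 2^4.26 = 19.160
CG10642 has the largest |ΔΔCt| = 5.28.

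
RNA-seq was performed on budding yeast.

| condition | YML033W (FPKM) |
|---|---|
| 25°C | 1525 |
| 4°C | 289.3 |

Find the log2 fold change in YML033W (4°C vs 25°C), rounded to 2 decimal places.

-2.40

Fold change = 289.3 / 1525 = 0.1897
log2(0.1897) = -2.398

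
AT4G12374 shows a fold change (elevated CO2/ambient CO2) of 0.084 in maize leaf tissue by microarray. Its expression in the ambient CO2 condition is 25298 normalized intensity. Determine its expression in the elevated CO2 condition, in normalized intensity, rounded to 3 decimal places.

2125.032

elevated CO2 expression = 25298 × 0.084 = 2125.032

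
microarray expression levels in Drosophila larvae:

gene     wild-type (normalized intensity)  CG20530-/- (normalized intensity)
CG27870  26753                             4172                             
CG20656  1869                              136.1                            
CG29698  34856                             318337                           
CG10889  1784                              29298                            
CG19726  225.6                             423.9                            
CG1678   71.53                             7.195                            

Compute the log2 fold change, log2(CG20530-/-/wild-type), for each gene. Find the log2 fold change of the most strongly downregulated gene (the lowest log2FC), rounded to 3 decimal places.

-3.780

log2(4172/26753) = -2.681  (CG27870)
log2(136.1/1869) = -3.780  (CG20656)
log2(318337/34856) = 3.191  (CG29698)
log2(29298/1784) = 4.038  (CG10889)
log2(423.9/225.6) = 0.910  (CG19726)
log2(7.195/71.53) = -3.313  (CG1678)
CG20656 is most strongly downregulated.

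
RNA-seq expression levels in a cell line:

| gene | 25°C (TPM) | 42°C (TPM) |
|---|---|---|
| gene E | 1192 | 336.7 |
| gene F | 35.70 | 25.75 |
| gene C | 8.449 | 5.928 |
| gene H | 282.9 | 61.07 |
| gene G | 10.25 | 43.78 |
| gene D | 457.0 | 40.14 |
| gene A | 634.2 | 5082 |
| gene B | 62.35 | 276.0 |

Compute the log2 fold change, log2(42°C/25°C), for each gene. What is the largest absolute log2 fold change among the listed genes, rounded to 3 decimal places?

3.509

log2(336.7/1192) = -1.824  (gene E)
log2(25.75/35.70) = -0.471  (gene F)
log2(5.928/8.449) = -0.511  (gene C)
log2(61.07/282.9) = -2.212  (gene H)
log2(43.78/10.25) = 2.095  (gene G)
log2(40.14/457.0) = -3.509  (gene D)
log2(5082/634.2) = 3.002  (gene A)
log2(276.0/62.35) = 2.146  (gene B)
The largest magnitude belongs to gene D.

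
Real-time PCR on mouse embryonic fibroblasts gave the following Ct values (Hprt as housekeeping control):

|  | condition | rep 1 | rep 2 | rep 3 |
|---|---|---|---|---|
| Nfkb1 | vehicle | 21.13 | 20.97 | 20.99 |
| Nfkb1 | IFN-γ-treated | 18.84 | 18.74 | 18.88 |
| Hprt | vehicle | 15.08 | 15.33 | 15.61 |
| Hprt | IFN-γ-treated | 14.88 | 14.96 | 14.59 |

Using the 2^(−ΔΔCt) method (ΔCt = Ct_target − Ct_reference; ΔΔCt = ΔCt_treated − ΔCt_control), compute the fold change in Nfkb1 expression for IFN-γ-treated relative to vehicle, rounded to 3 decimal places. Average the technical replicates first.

3.204

Mean Ct: Nfkb1 vehicle 21.030; Nfkb1 IFN-γ-treated 18.820; Hprt vehicle 15.340; Hprt IFN-γ-treated 14.810
ΔCt(vehicle) = 21.030 − 15.340 = 5.690
ΔCt(IFN-γ-treated) = 18.820 − 14.810 = 4.010
ΔΔCt = 4.010 − 5.690 = -1.680
Fold change = 2^(−(-1.680)) = 2^1.680 = 3.2043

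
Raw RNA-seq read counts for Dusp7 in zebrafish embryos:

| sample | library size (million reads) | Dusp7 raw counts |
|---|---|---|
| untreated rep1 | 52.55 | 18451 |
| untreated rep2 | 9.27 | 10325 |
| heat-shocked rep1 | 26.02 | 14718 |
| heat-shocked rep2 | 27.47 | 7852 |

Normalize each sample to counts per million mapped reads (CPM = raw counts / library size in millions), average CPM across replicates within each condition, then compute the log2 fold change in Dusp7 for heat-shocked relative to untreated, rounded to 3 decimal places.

-0.783

CPM(untreated rep1) = 18451 / 52.55 = 351.1132
CPM(untreated rep2) = 10325 / 9.27 = 1113.8080
CPM(heat-shocked rep1) = 14718 / 26.02 = 565.6418
CPM(heat-shocked rep2) = 7852 / 27.47 = 285.8391
mean CPM(untreated) = 732.4606; mean CPM(heat-shocked) = 425.7405
Fold change = 425.7405 / 732.4606 = 0.58125
log2(0.58125) = -0.7828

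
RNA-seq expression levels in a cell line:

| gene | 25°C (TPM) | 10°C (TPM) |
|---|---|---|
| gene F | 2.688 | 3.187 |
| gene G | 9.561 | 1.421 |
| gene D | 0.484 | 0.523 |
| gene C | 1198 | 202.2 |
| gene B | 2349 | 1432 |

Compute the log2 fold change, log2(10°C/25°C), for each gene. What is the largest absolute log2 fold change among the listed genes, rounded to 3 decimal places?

log2(3.187/2.688) = 0.246  (gene F)
log2(1.421/9.561) = -2.750  (gene G)
log2(0.523/0.484) = 0.112  (gene D)
log2(202.2/1198) = -2.567  (gene C)
log2(1432/2349) = -0.714  (gene B)
The largest magnitude belongs to gene G.

2.750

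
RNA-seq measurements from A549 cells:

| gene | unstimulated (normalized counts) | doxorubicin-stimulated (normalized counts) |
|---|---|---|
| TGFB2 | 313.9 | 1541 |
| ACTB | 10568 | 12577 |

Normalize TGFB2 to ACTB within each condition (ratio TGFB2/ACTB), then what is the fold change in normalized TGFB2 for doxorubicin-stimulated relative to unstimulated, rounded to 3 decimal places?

TGFB2/ACTB (unstimulated) = 313.9 / 10568 = 0.029703
TGFB2/ACTB (doxorubicin-stimulated) = 1541 / 12577 = 0.12253
Fold change = 0.12253 / 0.029703 = 4.1250

4.125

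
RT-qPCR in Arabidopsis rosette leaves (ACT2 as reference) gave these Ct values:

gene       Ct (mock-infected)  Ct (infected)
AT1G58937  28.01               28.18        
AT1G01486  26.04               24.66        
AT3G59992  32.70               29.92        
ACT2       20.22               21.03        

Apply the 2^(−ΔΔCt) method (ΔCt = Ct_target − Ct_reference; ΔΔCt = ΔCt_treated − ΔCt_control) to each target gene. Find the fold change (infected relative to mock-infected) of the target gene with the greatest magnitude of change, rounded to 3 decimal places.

AT1G58937: ΔΔCt = (28.18−21.03) − (28.01−20.22) = 7.15 − 7.79 = -0.64; fold change = 2^0.64 = 1.558
AT1G01486: ΔΔCt = (24.66−21.03) − (26.04−20.22) = 3.63 − 5.82 = -2.19; fold change = 2^2.19 = 4.563
AT3G59992: ΔΔCt = (29.92−21.03) − (32.70−20.22) = 8.89 − 12.48 = -3.59; fold change = 2^3.59 = 12.042
AT3G59992 has the largest |ΔΔCt| = 3.59.

12.042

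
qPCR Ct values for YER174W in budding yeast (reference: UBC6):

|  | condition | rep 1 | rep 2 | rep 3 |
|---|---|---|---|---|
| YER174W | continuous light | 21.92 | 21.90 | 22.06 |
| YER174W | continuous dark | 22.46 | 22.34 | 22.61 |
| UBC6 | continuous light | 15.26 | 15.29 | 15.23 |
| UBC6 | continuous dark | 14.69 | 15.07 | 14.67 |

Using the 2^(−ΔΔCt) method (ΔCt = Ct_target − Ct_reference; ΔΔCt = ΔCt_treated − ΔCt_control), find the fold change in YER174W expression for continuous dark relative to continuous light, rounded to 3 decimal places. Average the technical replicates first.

0.514

Mean Ct: YER174W continuous light 21.960; YER174W continuous dark 22.470; UBC6 continuous light 15.260; UBC6 continuous dark 14.810
ΔCt(continuous light) = 21.960 − 15.260 = 6.700
ΔCt(continuous dark) = 22.470 − 14.810 = 7.660
ΔΔCt = 7.660 − 6.700 = 0.960
Fold change = 2^(−0.960) = 0.5141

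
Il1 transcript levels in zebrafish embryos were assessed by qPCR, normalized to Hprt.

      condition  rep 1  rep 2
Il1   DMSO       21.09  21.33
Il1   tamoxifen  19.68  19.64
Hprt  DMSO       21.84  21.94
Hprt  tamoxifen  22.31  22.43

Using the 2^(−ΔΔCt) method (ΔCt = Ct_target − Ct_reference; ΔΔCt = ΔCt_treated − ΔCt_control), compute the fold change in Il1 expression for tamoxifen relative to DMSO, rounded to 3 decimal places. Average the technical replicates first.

4.084

Mean Ct: Il1 DMSO 21.210; Il1 tamoxifen 19.660; Hprt DMSO 21.890; Hprt tamoxifen 22.370
ΔCt(DMSO) = 21.210 − 21.890 = -0.680
ΔCt(tamoxifen) = 19.660 − 22.370 = -2.710
ΔΔCt = -2.710 − (-0.680) = -2.030
Fold change = 2^(−(-2.030)) = 2^2.030 = 4.0840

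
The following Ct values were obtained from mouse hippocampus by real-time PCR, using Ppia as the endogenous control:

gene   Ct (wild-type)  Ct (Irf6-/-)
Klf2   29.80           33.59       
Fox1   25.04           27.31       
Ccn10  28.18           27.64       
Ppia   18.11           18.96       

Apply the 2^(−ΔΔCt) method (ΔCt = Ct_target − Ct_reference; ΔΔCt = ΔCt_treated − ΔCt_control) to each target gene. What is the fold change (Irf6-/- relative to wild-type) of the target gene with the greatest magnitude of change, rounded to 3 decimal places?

0.130

Klf2: ΔΔCt = (33.59−18.96) − (29.80−18.11) = 14.63 − 11.69 = 2.94; fold change = 2^-2.94 = 0.130
Fox1: ΔΔCt = (27.31−18.96) − (25.04−18.11) = 8.35 − 6.93 = 1.42; fold change = 2^-1.42 = 0.374
Ccn10: ΔΔCt = (27.64−18.96) − (28.18−18.11) = 8.68 − 10.07 = -1.39; fold change = 2^1.39 = 2.621
Klf2 has the largest |ΔΔCt| = 2.94.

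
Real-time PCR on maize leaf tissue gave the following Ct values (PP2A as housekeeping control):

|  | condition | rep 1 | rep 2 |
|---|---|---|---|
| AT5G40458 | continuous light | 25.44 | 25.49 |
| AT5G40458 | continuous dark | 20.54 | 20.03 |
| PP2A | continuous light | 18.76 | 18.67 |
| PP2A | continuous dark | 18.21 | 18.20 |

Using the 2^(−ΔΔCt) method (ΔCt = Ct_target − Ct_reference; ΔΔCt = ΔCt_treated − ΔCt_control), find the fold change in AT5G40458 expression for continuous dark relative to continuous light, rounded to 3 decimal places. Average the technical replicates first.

Mean Ct: AT5G40458 continuous light 25.465; AT5G40458 continuous dark 20.285; PP2A continuous light 18.715; PP2A continuous dark 18.205
ΔCt(continuous light) = 25.465 − 18.715 = 6.750
ΔCt(continuous dark) = 20.285 − 18.205 = 2.080
ΔΔCt = 2.080 − 6.750 = -4.670
Fold change = 2^(−(-4.670)) = 2^4.670 = 25.4572

25.457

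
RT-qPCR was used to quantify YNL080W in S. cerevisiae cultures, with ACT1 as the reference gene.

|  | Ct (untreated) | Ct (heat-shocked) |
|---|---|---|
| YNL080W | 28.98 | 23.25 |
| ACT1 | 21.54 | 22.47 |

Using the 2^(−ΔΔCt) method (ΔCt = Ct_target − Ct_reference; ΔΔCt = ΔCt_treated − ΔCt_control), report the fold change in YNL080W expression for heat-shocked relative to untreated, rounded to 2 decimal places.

ΔCt(untreated) = 28.980 − 21.540 = 7.440
ΔCt(heat-shocked) = 23.250 − 22.470 = 0.780
ΔΔCt = 0.780 − 7.440 = -6.660
Fold change = 2^(−(-6.660)) = 2^6.660 = 101.125

101.13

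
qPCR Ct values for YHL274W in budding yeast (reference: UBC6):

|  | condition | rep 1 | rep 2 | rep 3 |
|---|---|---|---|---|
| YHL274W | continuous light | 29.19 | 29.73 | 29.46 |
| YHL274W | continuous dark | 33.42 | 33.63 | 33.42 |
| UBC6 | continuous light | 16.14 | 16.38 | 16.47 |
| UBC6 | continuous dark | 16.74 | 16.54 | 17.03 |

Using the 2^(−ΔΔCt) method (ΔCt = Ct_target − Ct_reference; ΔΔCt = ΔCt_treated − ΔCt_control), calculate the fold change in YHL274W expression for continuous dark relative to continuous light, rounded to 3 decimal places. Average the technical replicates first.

0.083

Mean Ct: YHL274W continuous light 29.460; YHL274W continuous dark 33.490; UBC6 continuous light 16.330; UBC6 continuous dark 16.770
ΔCt(continuous light) = 29.460 − 16.330 = 13.130
ΔCt(continuous dark) = 33.490 − 16.770 = 16.720
ΔΔCt = 16.720 − 13.130 = 3.590
Fold change = 2^(−3.590) = 0.0830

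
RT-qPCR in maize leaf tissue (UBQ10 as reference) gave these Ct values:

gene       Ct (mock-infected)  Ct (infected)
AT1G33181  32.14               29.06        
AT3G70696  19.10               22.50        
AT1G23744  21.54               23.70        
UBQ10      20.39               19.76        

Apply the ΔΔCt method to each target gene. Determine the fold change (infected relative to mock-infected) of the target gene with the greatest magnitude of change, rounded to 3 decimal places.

0.061

AT1G33181: ΔΔCt = (29.06−19.76) − (32.14−20.39) = 9.30 − 11.75 = -2.45; fold change = 2^2.45 = 5.464
AT3G70696: ΔΔCt = (22.50−19.76) − (19.10−20.39) = 2.74 − (-1.29) = 4.03; fold change = 2^-4.03 = 0.061
AT1G23744: ΔΔCt = (23.70−19.76) − (21.54−20.39) = 3.94 − 1.15 = 2.79; fold change = 2^-2.79 = 0.145
AT3G70696 has the largest |ΔΔCt| = 4.03.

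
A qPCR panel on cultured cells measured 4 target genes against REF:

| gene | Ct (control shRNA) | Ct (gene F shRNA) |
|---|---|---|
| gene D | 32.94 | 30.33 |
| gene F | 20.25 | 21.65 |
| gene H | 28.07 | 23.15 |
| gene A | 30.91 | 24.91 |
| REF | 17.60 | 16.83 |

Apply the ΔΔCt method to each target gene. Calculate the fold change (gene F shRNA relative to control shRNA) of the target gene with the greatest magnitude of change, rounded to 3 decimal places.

37.531

gene D: ΔΔCt = (30.33−16.83) − (32.94−17.60) = 13.50 − 15.34 = -1.84; fold change = 2^1.84 = 3.580
gene F: ΔΔCt = (21.65−16.83) − (20.25−17.60) = 4.82 − 2.65 = 2.17; fold change = 2^-2.17 = 0.222
gene H: ΔΔCt = (23.15−16.83) − (28.07−17.60) = 6.32 − 10.47 = -4.15; fold change = 2^4.15 = 17.753
gene A: ΔΔCt = (24.91−16.83) − (30.91−17.60) = 8.08 − 13.31 = -5.23; fold change = 2^5.23 = 37.531
gene A has the largest |ΔΔCt| = 5.23.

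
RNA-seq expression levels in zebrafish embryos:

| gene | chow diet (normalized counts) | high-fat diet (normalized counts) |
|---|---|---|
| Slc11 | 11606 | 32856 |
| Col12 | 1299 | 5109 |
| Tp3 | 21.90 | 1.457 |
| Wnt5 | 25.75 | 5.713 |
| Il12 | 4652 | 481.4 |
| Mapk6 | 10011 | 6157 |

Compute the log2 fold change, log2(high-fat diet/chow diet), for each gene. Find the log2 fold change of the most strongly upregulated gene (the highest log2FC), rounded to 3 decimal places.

1.976

log2(32856/11606) = 1.501  (Slc11)
log2(5109/1299) = 1.976  (Col12)
log2(1.457/21.90) = -3.910  (Tp3)
log2(5.713/25.75) = -2.172  (Wnt5)
log2(481.4/4652) = -3.273  (Il12)
log2(6157/10011) = -0.701  (Mapk6)
Col12 is most strongly upregulated.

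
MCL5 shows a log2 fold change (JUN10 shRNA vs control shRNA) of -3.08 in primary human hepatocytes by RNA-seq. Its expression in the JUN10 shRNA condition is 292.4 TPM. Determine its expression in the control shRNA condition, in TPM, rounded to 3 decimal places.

Fold change = 2^(-3.08) = 0.1183
control shRNA expression = 292.4 / 0.1183 = 2472.577

2472.577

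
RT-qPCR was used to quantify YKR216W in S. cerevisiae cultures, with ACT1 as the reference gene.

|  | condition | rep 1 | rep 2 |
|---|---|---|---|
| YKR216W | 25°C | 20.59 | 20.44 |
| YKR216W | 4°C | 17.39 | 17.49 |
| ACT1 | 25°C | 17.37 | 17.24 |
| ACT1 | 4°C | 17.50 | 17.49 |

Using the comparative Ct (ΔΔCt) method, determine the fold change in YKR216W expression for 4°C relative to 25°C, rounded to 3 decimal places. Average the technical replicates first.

Mean Ct: YKR216W 25°C 20.515; YKR216W 4°C 17.440; ACT1 25°C 17.305; ACT1 4°C 17.495
ΔCt(25°C) = 20.515 − 17.305 = 3.210
ΔCt(4°C) = 17.440 − 17.495 = -0.055
ΔΔCt = -0.055 − 3.210 = -3.265
Fold change = 2^(−(-3.265)) = 2^3.265 = 9.6131

9.613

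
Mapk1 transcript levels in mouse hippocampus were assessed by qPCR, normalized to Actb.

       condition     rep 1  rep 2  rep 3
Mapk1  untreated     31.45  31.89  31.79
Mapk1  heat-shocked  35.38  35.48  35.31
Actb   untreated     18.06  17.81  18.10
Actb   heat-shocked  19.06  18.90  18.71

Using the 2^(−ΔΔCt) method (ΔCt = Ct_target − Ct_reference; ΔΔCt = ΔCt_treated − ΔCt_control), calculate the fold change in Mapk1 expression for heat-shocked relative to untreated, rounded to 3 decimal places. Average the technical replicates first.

Mean Ct: Mapk1 untreated 31.710; Mapk1 heat-shocked 35.390; Actb untreated 17.990; Actb heat-shocked 18.890
ΔCt(untreated) = 31.710 − 17.990 = 13.720
ΔCt(heat-shocked) = 35.390 − 18.890 = 16.500
ΔΔCt = 16.500 − 13.720 = 2.780
Fold change = 2^(−2.780) = 0.1456

0.146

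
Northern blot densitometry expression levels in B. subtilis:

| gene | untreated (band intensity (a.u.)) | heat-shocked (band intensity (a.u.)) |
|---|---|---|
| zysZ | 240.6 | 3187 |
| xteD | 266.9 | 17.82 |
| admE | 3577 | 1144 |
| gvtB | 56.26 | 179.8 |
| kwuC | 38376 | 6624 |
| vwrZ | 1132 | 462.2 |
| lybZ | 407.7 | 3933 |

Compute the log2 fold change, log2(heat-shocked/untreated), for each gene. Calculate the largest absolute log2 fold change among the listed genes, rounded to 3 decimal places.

3.905

log2(3187/240.6) = 3.727  (zysZ)
log2(17.82/266.9) = -3.905  (xteD)
log2(1144/3577) = -1.645  (admE)
log2(179.8/56.26) = 1.676  (gvtB)
log2(6624/38376) = -2.534  (kwuC)
log2(462.2/1132) = -1.292  (vwrZ)
log2(3933/407.7) = 3.270  (lybZ)
The largest magnitude belongs to xteD.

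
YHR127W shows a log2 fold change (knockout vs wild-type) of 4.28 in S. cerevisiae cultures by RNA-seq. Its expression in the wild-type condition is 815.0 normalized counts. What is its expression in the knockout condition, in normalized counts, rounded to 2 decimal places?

Fold change = 2^(4.28) = 19.4271
knockout expression = 815.0 × 19.4271 = 15833.10

15833.10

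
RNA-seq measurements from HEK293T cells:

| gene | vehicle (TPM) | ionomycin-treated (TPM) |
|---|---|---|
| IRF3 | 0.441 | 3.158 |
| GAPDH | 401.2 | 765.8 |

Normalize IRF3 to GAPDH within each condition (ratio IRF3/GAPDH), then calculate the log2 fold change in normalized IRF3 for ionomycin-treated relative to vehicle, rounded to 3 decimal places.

1.908

IRF3/GAPDH (vehicle) = 0.441 / 401.2 = 0.0010992
IRF3/GAPDH (ionomycin-treated) = 3.158 / 765.8 = 0.0041238
Fold change = 0.0041238 / 0.0010992 = 3.7516
log2(3.7516) = 1.9075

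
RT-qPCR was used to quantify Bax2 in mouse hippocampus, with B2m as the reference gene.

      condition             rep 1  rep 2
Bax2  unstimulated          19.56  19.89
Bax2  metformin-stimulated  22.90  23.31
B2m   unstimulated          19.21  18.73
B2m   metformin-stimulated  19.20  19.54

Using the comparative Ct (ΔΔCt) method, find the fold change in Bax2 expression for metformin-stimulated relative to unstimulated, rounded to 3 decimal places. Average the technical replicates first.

Mean Ct: Bax2 unstimulated 19.725; Bax2 metformin-stimulated 23.105; B2m unstimulated 18.970; B2m metformin-stimulated 19.370
ΔCt(unstimulated) = 19.725 − 18.970 = 0.755
ΔCt(metformin-stimulated) = 23.105 − 19.370 = 3.735
ΔΔCt = 3.735 − 0.755 = 2.980
Fold change = 2^(−2.980) = 0.1267

0.127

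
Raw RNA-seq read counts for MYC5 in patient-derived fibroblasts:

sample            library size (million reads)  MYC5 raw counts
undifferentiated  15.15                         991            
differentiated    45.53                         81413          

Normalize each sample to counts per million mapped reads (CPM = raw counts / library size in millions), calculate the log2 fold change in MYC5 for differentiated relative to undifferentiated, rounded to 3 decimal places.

CPM(undifferentiated) = 991 / 15.15 = 65.4125
CPM(differentiated) = 81413 / 45.53 = 1788.1177
Fold change = 1788.1177 / 65.4125 = 27.33601
log2(27.33601) = 4.7727

4.773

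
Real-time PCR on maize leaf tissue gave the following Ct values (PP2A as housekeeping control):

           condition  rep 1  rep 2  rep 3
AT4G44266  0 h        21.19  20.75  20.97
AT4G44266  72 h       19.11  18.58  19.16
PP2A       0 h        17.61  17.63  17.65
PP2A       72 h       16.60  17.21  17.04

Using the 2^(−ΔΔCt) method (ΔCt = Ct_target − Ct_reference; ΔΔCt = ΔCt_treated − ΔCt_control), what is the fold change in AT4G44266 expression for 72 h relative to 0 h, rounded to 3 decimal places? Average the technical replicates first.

Mean Ct: AT4G44266 0 h 20.970; AT4G44266 72 h 18.950; PP2A 0 h 17.630; PP2A 72 h 16.950
ΔCt(0 h) = 20.970 − 17.630 = 3.340
ΔCt(72 h) = 18.950 − 16.950 = 2.000
ΔΔCt = 2.000 − 3.340 = -1.340
Fold change = 2^(−(-1.340)) = 2^1.340 = 2.5315

2.532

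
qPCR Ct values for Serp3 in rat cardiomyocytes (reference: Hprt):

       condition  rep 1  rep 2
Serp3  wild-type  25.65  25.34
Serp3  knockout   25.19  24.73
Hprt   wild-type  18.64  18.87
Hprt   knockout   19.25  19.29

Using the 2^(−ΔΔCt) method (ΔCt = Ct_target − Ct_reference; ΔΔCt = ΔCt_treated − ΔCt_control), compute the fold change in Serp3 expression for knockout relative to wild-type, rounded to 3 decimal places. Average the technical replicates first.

2.071

Mean Ct: Serp3 wild-type 25.495; Serp3 knockout 24.960; Hprt wild-type 18.755; Hprt knockout 19.270
ΔCt(wild-type) = 25.495 − 18.755 = 6.740
ΔCt(knockout) = 24.960 − 19.270 = 5.690
ΔΔCt = 5.690 − 6.740 = -1.050
Fold change = 2^(−(-1.050)) = 2^1.050 = 2.0705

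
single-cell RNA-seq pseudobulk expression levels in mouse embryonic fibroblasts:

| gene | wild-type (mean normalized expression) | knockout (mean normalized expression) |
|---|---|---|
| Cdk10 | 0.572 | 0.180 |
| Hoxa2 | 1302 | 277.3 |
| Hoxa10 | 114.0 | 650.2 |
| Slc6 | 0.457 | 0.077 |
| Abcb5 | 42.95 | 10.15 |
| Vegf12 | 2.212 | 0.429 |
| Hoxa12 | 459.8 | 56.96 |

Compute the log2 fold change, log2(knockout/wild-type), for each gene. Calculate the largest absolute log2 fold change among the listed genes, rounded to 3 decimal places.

3.013

log2(0.180/0.572) = -1.668  (Cdk10)
log2(277.3/1302) = -2.231  (Hoxa2)
log2(650.2/114.0) = 2.512  (Hoxa10)
log2(0.077/0.457) = -2.569  (Slc6)
log2(10.15/42.95) = -2.081  (Abcb5)
log2(0.429/2.212) = -2.366  (Vegf12)
log2(56.96/459.8) = -3.013  (Hoxa12)
The largest magnitude belongs to Hoxa12.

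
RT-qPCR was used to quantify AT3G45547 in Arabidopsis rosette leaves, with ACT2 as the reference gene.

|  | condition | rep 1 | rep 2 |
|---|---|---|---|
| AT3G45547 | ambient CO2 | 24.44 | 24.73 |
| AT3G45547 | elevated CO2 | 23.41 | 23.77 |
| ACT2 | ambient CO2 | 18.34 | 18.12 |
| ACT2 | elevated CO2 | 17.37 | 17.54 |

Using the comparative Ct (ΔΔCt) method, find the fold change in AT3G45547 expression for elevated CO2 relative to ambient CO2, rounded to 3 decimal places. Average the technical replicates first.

Mean Ct: AT3G45547 ambient CO2 24.585; AT3G45547 elevated CO2 23.590; ACT2 ambient CO2 18.230; ACT2 elevated CO2 17.455
ΔCt(ambient CO2) = 24.585 − 18.230 = 6.355
ΔCt(elevated CO2) = 23.590 − 17.455 = 6.135
ΔΔCt = 6.135 − 6.355 = -0.220
Fold change = 2^(−(-0.220)) = 2^0.220 = 1.1647

1.165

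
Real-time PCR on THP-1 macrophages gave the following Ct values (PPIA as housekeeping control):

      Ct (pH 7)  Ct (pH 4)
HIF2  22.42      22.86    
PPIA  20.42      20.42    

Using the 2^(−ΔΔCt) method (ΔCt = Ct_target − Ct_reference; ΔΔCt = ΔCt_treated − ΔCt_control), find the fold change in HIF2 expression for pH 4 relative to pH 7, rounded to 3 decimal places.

0.737

ΔCt(pH 7) = 22.420 − 20.420 = 2.000
ΔCt(pH 4) = 22.860 − 20.420 = 2.440
ΔΔCt = 2.440 − 2.000 = 0.440
Fold change = 2^(−0.440) = 0.7371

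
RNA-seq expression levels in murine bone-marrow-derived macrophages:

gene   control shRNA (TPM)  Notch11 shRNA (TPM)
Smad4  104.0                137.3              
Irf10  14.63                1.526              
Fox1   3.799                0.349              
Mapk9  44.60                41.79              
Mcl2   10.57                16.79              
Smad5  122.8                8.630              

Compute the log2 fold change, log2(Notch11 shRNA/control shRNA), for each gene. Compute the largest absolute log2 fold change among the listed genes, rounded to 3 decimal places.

log2(137.3/104.0) = 0.401  (Smad4)
log2(1.526/14.63) = -3.261  (Irf10)
log2(0.349/3.799) = -3.444  (Fox1)
log2(41.79/44.60) = -0.094  (Mapk9)
log2(16.79/10.57) = 0.668  (Mcl2)
log2(8.630/122.8) = -3.831  (Smad5)
The largest magnitude belongs to Smad5.

3.831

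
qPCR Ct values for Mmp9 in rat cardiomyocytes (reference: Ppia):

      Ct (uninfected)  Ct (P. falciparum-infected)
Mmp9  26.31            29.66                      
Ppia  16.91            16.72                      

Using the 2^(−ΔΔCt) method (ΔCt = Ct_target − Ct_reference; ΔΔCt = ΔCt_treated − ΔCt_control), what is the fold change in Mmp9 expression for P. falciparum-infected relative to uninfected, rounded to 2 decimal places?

ΔCt(uninfected) = 26.310 − 16.910 = 9.400
ΔCt(P. falciparum-infected) = 29.660 − 16.720 = 12.940
ΔΔCt = 12.940 − 9.400 = 3.540
Fold change = 2^(−3.540) = 0.086

0.09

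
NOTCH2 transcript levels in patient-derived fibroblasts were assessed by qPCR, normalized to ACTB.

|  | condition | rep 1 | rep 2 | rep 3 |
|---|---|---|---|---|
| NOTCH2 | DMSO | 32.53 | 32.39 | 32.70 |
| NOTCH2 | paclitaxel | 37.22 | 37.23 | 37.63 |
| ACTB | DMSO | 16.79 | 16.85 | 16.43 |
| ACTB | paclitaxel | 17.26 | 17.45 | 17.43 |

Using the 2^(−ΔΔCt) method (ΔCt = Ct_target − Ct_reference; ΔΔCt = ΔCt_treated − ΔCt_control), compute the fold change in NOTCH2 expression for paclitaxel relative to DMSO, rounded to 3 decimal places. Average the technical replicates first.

0.057

Mean Ct: NOTCH2 DMSO 32.540; NOTCH2 paclitaxel 37.360; ACTB DMSO 16.690; ACTB paclitaxel 17.380
ΔCt(DMSO) = 32.540 − 16.690 = 15.850
ΔCt(paclitaxel) = 37.360 − 17.380 = 19.980
ΔΔCt = 19.980 − 15.850 = 4.130
Fold change = 2^(−4.130) = 0.0571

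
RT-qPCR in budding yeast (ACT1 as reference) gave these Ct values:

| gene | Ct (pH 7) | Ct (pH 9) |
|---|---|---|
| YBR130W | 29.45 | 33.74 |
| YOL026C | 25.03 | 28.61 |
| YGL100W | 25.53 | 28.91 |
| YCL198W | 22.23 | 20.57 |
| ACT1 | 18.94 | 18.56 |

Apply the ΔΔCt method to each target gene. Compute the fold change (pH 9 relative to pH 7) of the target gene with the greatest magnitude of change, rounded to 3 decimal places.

YBR130W: ΔΔCt = (33.74−18.56) − (29.45−18.94) = 15.18 − 10.51 = 4.67; fold change = 2^-4.67 = 0.039
YOL026C: ΔΔCt = (28.61−18.56) − (25.03−18.94) = 10.05 − 6.09 = 3.96; fold change = 2^-3.96 = 0.064
YGL100W: ΔΔCt = (28.91−18.56) − (25.53−18.94) = 10.35 − 6.59 = 3.76; fold change = 2^-3.76 = 0.074
YCL198W: ΔΔCt = (20.57−18.56) − (22.23−18.94) = 2.01 − 3.29 = -1.28; fold change = 2^1.28 = 2.428
YBR130W has the largest |ΔΔCt| = 4.67.

0.039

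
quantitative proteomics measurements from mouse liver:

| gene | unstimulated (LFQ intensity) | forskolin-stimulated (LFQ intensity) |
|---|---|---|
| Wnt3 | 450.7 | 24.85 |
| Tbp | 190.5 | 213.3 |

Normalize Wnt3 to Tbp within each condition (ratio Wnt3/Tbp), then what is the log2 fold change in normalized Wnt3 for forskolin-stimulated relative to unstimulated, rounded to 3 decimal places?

-4.344

Wnt3/Tbp (unstimulated) = 450.7 / 190.5 = 2.3659
Wnt3/Tbp (forskolin-stimulated) = 24.85 / 213.3 = 0.1165
Fold change = 0.1165 / 2.3659 = 0.0492
log2(0.0492) = -4.3439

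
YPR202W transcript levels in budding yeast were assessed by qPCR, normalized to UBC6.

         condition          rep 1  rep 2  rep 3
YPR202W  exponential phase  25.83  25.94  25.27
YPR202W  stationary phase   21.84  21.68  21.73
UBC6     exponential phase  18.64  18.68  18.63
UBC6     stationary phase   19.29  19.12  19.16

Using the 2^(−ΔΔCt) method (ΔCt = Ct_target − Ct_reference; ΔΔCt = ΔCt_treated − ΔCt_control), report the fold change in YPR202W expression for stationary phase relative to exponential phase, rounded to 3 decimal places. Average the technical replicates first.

22.162

Mean Ct: YPR202W exponential phase 25.680; YPR202W stationary phase 21.750; UBC6 exponential phase 18.650; UBC6 stationary phase 19.190
ΔCt(exponential phase) = 25.680 − 18.650 = 7.030
ΔCt(stationary phase) = 21.750 − 19.190 = 2.560
ΔΔCt = 2.560 − 7.030 = -4.470
Fold change = 2^(−(-4.470)) = 2^4.470 = 22.1618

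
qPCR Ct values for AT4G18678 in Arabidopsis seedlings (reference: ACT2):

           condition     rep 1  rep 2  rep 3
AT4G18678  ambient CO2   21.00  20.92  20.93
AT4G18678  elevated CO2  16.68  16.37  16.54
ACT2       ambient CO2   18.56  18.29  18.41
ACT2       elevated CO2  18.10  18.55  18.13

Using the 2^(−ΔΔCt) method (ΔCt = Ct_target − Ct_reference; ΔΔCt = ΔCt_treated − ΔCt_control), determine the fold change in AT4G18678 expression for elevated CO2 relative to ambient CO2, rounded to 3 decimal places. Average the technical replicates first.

Mean Ct: AT4G18678 ambient CO2 20.950; AT4G18678 elevated CO2 16.530; ACT2 ambient CO2 18.420; ACT2 elevated CO2 18.260
ΔCt(ambient CO2) = 20.950 − 18.420 = 2.530
ΔCt(elevated CO2) = 16.530 − 18.260 = -1.730
ΔΔCt = -1.730 − 2.530 = -4.260
Fold change = 2^(−(-4.260)) = 2^4.260 = 19.1597

19.160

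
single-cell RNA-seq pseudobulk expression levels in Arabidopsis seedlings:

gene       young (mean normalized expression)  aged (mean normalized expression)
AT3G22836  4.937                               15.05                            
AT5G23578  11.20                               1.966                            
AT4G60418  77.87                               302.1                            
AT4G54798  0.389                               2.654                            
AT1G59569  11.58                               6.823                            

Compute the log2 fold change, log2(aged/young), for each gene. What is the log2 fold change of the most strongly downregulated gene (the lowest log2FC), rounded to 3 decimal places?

log2(15.05/4.937) = 1.608  (AT3G22836)
log2(1.966/11.20) = -2.510  (AT5G23578)
log2(302.1/77.87) = 1.956  (AT4G60418)
log2(2.654/0.389) = 2.770  (AT4G54798)
log2(6.823/11.58) = -0.763  (AT1G59569)
AT5G23578 is most strongly downregulated.

-2.510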